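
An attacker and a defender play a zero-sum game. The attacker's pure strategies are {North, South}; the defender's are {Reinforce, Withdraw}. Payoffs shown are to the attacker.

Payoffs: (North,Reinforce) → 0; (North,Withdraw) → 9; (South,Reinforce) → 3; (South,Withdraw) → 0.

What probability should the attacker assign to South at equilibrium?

Row minima: North → 0, South → 0; maximin = 0.
Column maxima: Reinforce → 3, Withdraw → 9; minimax = 3.
0 ≠ 3, so there is no saddle point; optimal play is mixed.
Let the attacker play North with probability p. Expected payoff against Reinforce: 0p + 3(1−p) = −3p + 3; against Withdraw: 9p + 0(1−p) = 9p.
Setting these equal: −3p + 3 = 9p ⇒ −12p = -3 ⇒ p = 1/4, and the value is (-3)·(1/4) + 3 = 9/4.
For the defender: with q = P(Reinforce), equating North's and South's payoffs gives −9q + 9 = 3q ⇒ q = 3/4.

3/4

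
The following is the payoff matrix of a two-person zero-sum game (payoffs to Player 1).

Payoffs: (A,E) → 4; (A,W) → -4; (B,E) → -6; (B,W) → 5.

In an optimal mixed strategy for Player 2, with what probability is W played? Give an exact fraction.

Row minima: A → -4, B → -6; maximin = -4.
Column maxima: E → 4, W → 5; minimax = 4.
-4 ≠ 4, so there is no saddle point; optimal play is mixed.
Let Player 1 play A with probability p. Expected payoff against E: 4p + (-6)(1−p) = 10p − 6; against W: (-4)p + 5(1−p) = −9p + 5.
Setting these equal: 10p − 6 = −9p + 5 ⇒ 19p = 11 ⇒ p = 11/19, and the value is (10)·(11/19) − 6 = -4/19.
For Player 2: with q = P(E), equating A's and B's payoffs gives 8q − 4 = −11q + 5 ⇒ q = 9/19.

10/19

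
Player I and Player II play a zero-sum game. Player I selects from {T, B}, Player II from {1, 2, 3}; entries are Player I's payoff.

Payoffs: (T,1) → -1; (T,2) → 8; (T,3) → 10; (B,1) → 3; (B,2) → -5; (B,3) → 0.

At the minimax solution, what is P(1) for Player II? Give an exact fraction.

Row minima: T → -1, B → -5; maximin = -1.
Column maxima: 1 → 3, 2 → 8, 3 → 10; minimax = 3.
-1 ≠ 3, so there is no saddle point; optimal play is mixed.
3 is strictly dominated by 2 (it gives Player I strictly more in every row), so Player II never plays it.
On the remaining 2×2 (T, B vs 1, 2):
Let Player I play T with probability p. Expected payoff against 1: (-1)p + 3(1−p) = −4p + 3; against 2: 8p + (-5)(1−p) = 13p − 5.
Setting these equal: −4p + 3 = 13p − 5 ⇒ −17p = -8 ⇒ p = 8/17, and the value is (-4)·(8/17) + 3 = 19/17.
For Player II: with q = P(1), equating T's and B's payoffs gives −9q + 8 = 8q − 5 ⇒ q = 13/17.

13/17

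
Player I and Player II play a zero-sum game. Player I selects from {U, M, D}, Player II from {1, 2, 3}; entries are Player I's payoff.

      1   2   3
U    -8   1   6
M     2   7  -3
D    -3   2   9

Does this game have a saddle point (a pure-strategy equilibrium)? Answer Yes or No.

Row minima: U → -8, M → -3, D → -3; maximin = -3.
Column maxima: 1 → 2, 2 → 7, 3 → 9; minimax = 2.
-3 ≠ 2, so no pure-strategy equilibrium exists.

No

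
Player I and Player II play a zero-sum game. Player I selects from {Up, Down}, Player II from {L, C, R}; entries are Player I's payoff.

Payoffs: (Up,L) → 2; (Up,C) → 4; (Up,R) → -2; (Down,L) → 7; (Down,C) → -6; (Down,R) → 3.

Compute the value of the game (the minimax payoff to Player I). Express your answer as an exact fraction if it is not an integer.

0

Row minima: Up → -2, Down → -6; maximin = -2.
Column maxima: L → 7, C → 4, R → 3; minimax = 3.
-2 ≠ 3, so there is no saddle point; optimal play is mixed.
L is strictly dominated by R (it gives Player I strictly more in every row), so Player II never plays it.
On the remaining 2×2 (Up, Down vs C, R):
Let Player I play Up with probability p. Expected payoff against C: 4p + (-6)(1−p) = 10p − 6; against R: (-2)p + 3(1−p) = −5p + 3.
Setting these equal: 10p − 6 = −5p + 3 ⇒ 15p = 9 ⇒ p = 3/5, and the value is (10)·(3/5) − 6 = 0.
For Player II: with q = P(C), equating Up's and Down's payoffs gives 6q − 2 = −9q + 3 ⇒ q = 1/3.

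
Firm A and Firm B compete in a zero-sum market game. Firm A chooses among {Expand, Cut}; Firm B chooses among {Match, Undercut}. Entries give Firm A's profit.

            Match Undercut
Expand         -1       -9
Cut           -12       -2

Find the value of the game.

-53/9

Row minima: Expand → -9, Cut → -12; maximin = -9.
Column maxima: Match → -1, Undercut → -2; minimax = -2.
-9 ≠ -2, so there is no saddle point; optimal play is mixed.
Let Firm A play Expand with probability p. Expected payoff against Match: (-1)p + (-12)(1−p) = 11p − 12; against Undercut: (-9)p + (-2)(1−p) = −7p − 2.
Setting these equal: 11p − 12 = −7p − 2 ⇒ 18p = 10 ⇒ p = 5/9, and the value is (11)·(5/9) − 12 = -53/9.
For Firm B: with q = P(Match), equating Expand's and Cut's payoffs gives 8q − 9 = −10q − 2 ⇒ q = 7/18.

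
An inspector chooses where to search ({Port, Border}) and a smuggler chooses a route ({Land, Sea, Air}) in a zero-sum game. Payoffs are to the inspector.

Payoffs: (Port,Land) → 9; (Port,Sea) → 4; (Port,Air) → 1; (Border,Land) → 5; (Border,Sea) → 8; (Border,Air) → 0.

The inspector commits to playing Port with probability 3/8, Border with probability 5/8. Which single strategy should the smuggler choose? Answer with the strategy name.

If the smuggler plays Land, the inspector's expected payoff is (3/8)·9 + (5/8)·5 = 13/2.
If the smuggler plays Sea, the inspector's expected payoff is (3/8)·4 + (5/8)·8 = 13/2.
If the smuggler plays Air, the inspector's expected payoff is (3/8)·1 + (5/8)·0 = 3/8.
The smuggler minimizes the inspector's payoff; the smallest is 3/8, so the best response is Air.

Air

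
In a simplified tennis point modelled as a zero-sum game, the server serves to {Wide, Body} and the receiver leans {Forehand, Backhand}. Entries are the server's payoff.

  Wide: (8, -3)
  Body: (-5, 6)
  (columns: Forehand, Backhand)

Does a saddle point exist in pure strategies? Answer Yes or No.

No

Row minima: Wide → -3, Body → -5; maximin = -3.
Column maxima: Forehand → 8, Backhand → 6; minimax = 6.
-3 ≠ 6, so no pure-strategy equilibrium exists.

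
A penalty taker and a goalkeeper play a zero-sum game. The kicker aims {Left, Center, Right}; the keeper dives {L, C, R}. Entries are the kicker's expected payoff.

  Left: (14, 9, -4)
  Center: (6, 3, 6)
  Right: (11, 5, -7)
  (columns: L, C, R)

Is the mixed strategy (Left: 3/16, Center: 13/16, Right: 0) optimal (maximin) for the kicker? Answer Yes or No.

Against L this mix gives (3/16)·14 + (13/16)·6 = 15/2.
Against C this mix gives (3/16)·9 + (13/16)·3 = 33/8.
Against R this mix gives (3/16)·(-4) + (13/16)·6 = 33/8.
All of the keeper's active replies (C, R) yield 33/8, and no column does worse for the kicker. The mix makes the keeper indifferent and guarantees 33/8, so it is optimal.

Yes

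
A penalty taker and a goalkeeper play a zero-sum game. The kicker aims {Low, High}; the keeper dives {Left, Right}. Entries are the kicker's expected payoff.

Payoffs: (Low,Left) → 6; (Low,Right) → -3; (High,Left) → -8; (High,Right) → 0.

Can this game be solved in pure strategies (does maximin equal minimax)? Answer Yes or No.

No

Row minima: Low → -3, High → -8; maximin = -3.
Column maxima: Left → 6, Right → 0; minimax = 0.
-3 ≠ 0, so no pure-strategy equilibrium exists.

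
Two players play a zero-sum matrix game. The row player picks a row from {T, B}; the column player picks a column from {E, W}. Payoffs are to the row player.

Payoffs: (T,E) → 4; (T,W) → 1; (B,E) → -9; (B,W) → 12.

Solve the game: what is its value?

19/8

Row minima: T → 1, B → -9; maximin = 1.
Column maxima: E → 4, W → 12; minimax = 4.
1 ≠ 4, so there is no saddle point; optimal play is mixed.
Let the row player play T with probability p. Expected payoff against E: 4p + (-9)(1−p) = 13p − 9; against W: 1p + 12(1−p) = −11p + 12.
Setting these equal: 13p − 9 = −11p + 12 ⇒ 24p = 21 ⇒ p = 7/8, and the value is (13)·(7/8) − 9 = 19/8.
For the column player: with q = P(E), equating T's and B's payoffs gives 3q + 1 = −21q + 12 ⇒ q = 11/24.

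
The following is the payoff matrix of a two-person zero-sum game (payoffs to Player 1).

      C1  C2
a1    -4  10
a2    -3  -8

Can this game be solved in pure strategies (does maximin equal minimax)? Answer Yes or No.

No

Row minima: a1 → -4, a2 → -8; maximin = -4.
Column maxima: C1 → -3, C2 → 10; minimax = -3.
-4 ≠ -3, so no pure-strategy equilibrium exists.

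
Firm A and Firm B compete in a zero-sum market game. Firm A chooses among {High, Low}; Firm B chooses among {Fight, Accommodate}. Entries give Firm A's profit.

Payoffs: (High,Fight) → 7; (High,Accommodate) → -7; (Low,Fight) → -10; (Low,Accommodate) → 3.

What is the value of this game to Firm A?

-49/27

Row minima: High → -7, Low → -10; maximin = -7.
Column maxima: Fight → 7, Accommodate → 3; minimax = 3.
-7 ≠ 3, so there is no saddle point; optimal play is mixed.
Let Firm A play High with probability p. Expected payoff against Fight: 7p + (-10)(1−p) = 17p − 10; against Accommodate: (-7)p + 3(1−p) = −10p + 3.
Setting these equal: 17p − 10 = −10p + 3 ⇒ 27p = 13 ⇒ p = 13/27, and the value is (17)·(13/27) − 10 = -49/27.
For Firm B: with q = P(Fight), equating High's and Low's payoffs gives 14q − 7 = −13q + 3 ⇒ q = 10/27.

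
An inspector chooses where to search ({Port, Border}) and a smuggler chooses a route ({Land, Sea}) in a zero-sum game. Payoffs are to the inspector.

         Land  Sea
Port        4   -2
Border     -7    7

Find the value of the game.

Row minima: Port → -2, Border → -7; maximin = -2.
Column maxima: Land → 4, Sea → 7; minimax = 4.
-2 ≠ 4, so there is no saddle point; optimal play is mixed.
Let the inspector play Port with probability p. Expected payoff against Land: 4p + (-7)(1−p) = 11p − 7; against Sea: (-2)p + 7(1−p) = −9p + 7.
Setting these equal: 11p − 7 = −9p + 7 ⇒ 20p = 14 ⇒ p = 7/10, and the value is (11)·(7/10) − 7 = 7/10.
For the smuggler: with q = P(Land), equating Port's and Border's payoffs gives 6q − 2 = −14q + 7 ⇒ q = 9/20.

7/10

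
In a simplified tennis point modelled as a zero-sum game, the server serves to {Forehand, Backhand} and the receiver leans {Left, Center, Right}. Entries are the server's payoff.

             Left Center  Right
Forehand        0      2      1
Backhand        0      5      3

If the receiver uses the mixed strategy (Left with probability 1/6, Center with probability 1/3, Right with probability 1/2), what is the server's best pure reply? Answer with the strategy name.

Backhand

Expected payoff of Forehand: (1/6)·0 + (1/3)·2 + (1/2)·1 = 7/6.
Expected payoff of Backhand: (1/6)·0 + (1/3)·5 + (1/2)·3 = 19/6.
The largest is 19/6, so the server's best response is Backhand.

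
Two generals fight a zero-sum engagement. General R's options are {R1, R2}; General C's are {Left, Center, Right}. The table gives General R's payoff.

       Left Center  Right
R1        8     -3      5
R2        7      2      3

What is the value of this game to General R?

2

Row minima: R1 → -3, R2 → 2; maximin = 2.
Column maxima: Left → 8, Center → 2, Right → 5; minimax = 2.
Since maximin = minimax = 2, there is a saddle point and the value is 2.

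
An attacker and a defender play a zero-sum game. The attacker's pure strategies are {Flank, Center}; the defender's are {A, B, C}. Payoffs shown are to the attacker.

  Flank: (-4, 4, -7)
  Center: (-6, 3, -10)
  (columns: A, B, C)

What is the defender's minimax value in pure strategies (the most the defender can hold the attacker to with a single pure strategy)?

-7

Column maxima: A → -4, B → 4, C → -7.
The smallest of these is -7.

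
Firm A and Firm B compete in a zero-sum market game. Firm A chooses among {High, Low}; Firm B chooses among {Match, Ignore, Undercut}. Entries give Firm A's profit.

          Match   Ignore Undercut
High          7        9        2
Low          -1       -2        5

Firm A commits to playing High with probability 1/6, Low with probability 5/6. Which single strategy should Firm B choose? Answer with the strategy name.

Ignore

If Firm B plays Match, Firm A's expected payoff is (1/6)·7 + (5/6)·(-1) = 1/3.
If Firm B plays Ignore, Firm A's expected payoff is (1/6)·9 + (5/6)·(-2) = -1/6.
If Firm B plays Undercut, Firm A's expected payoff is (1/6)·2 + (5/6)·5 = 9/2.
Firm B minimizes Firm A's payoff; the smallest is -1/6, so the best response is Ignore.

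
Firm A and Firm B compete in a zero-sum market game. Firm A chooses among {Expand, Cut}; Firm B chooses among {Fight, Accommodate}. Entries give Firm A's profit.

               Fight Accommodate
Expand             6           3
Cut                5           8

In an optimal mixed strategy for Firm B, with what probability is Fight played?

5/6

Row minima: Expand → 3, Cut → 5; maximin = 5.
Column maxima: Fight → 6, Accommodate → 8; minimax = 6.
5 ≠ 6, so there is no saddle point; optimal play is mixed.
Let Firm A play Expand with probability p. Expected payoff against Fight: 6p + 5(1−p) = p + 5; against Accommodate: 3p + 8(1−p) = −5p + 8.
Setting these equal: p + 5 = −5p + 8 ⇒ 6p = 3 ⇒ p = 1/2, and the value is (1)·(1/2) + 5 = 11/2.
For Firm B: with q = P(Fight), equating Expand's and Cut's payoffs gives 3q + 3 = −3q + 8 ⇒ q = 5/6.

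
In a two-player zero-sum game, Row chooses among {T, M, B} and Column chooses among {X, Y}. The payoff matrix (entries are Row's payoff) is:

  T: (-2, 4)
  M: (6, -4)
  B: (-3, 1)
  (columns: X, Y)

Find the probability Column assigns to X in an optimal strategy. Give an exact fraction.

Row minima: T → -2, M → -4, B → -3; maximin = -2.
Column maxima: X → 6, Y → 4; minimax = 4.
-2 ≠ 4, so there is no saddle point; optimal play is mixed.
B is strictly dominated by T, so Row never plays it.
On the remaining 2×2 (T, M vs X, Y):
Let Row play T with probability p. Expected payoff against X: (-2)p + 6(1−p) = −8p + 6; against Y: 4p + (-4)(1−p) = 8p − 4.
Setting these equal: −8p + 6 = 8p − 4 ⇒ −16p = -10 ⇒ p = 5/8, and the value is (-8)·(5/8) + 6 = 1.
For Column: with q = P(X), equating T's and M's payoffs gives −6q + 4 = 10q − 4 ⇒ q = 1/2.

1/2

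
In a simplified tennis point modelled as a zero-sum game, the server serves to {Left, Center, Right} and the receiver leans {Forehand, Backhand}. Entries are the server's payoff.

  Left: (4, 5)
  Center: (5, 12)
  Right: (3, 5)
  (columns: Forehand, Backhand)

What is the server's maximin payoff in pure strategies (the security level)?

Row minima: Left → 4, Center → 5, Right → 3.
The best of these is 5.

5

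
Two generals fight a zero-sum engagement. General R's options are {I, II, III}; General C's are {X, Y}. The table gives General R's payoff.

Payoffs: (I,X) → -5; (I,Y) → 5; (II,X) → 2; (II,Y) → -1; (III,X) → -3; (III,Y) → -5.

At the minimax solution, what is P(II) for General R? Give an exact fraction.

Row minima: I → -5, II → -1, III → -5; maximin = -1.
Column maxima: X → 2, Y → 5; minimax = 2.
-1 ≠ 2, so there is no saddle point; optimal play is mixed.
III is strictly dominated by II, so General R never plays it.
On the remaining 2×2 (I, II vs X, Y):
Let General R play I with probability p. Expected payoff against X: (-5)p + 2(1−p) = −7p + 2; against Y: 5p + (-1)(1−p) = 6p − 1.
Setting these equal: −7p + 2 = 6p − 1 ⇒ −13p = -3 ⇒ p = 3/13, and the value is (-7)·(3/13) + 2 = 5/13.
For General C: with q = P(X), equating I's and II's payoffs gives −10q + 5 = 3q − 1 ⇒ q = 6/13.

10/13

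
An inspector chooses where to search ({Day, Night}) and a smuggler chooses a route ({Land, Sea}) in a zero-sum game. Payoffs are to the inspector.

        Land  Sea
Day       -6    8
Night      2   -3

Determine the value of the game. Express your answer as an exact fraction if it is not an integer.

-2/19

Row minima: Day → -6, Night → -3; maximin = -3.
Column maxima: Land → 2, Sea → 8; minimax = 2.
-3 ≠ 2, so there is no saddle point; optimal play is mixed.
Let the inspector play Day with probability p. Expected payoff against Land: (-6)p + 2(1−p) = −8p + 2; against Sea: 8p + (-3)(1−p) = 11p − 3.
Setting these equal: −8p + 2 = 11p − 3 ⇒ −19p = -5 ⇒ p = 5/19, and the value is (-8)·(5/19) + 2 = -2/19.
For the smuggler: with q = P(Land), equating Day's and Night's payoffs gives −14q + 8 = 5q − 3 ⇒ q = 11/19.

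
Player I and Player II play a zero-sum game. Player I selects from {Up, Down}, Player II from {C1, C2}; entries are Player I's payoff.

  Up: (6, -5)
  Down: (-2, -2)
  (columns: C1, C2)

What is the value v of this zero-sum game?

-2

Row minima: Up → -5, Down → -2; maximin = -2.
Column maxima: C1 → 6, C2 → -2; minimax = -2.
Since maximin = minimax = -2, there is a saddle point and the value is -2.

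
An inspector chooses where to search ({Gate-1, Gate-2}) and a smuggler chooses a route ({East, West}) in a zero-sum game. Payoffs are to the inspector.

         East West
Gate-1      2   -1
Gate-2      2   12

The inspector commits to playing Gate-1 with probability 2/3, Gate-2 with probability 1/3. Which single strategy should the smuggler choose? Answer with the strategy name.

If the smuggler plays East, the inspector's expected payoff is (2/3)·2 + (1/3)·2 = 2.
If the smuggler plays West, the inspector's expected payoff is (2/3)·(-1) + (1/3)·12 = 10/3.
The smuggler minimizes the inspector's payoff; the smallest is 2, so the best response is East.

East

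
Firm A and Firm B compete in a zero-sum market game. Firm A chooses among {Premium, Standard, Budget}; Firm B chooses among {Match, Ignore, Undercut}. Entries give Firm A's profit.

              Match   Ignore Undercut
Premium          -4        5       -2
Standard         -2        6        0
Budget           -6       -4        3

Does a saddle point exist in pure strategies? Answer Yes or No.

Yes

Row minima: Premium → -4, Standard → -2, Budget → -6; maximin = -2.
Column maxima: Match → -2, Ignore → 6, Undercut → 3; minimax = -2.
maximin = minimax = -2, so a saddle point exists.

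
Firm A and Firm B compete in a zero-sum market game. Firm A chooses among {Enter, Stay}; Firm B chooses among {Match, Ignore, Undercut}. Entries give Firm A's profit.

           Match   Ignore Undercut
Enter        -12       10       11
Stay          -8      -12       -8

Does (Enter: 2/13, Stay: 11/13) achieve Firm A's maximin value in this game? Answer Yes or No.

Yes

Against Match this mix gives (2/13)·(-12) + (11/13)·(-8) = -112/13.
Against Ignore this mix gives (2/13)·10 + (11/13)·(-12) = -112/13.
Against Undercut this mix gives (2/13)·11 + (11/13)·(-8) = -66/13.
All of Firm B's active replies (Match, Ignore) yield -112/13, and no column does worse for Firm A. The mix makes Firm B indifferent and guarantees -112/13, so it is optimal.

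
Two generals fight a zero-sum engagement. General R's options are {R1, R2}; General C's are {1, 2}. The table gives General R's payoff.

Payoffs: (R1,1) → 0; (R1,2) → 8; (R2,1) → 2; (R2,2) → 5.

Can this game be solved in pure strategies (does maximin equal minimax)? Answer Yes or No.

Row minima: R1 → 0, R2 → 2; maximin = 2.
Column maxima: 1 → 2, 2 → 8; minimax = 2.
maximin = minimax = 2, so a saddle point exists.

Yes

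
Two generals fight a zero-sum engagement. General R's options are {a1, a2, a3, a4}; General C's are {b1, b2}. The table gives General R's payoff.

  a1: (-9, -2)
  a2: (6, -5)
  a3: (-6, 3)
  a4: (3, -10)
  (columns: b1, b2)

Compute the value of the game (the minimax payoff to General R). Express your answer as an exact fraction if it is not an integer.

-3/5

Row minima: a1 → -9, a2 → -5, a3 → -6, a4 → -10; maximin = -5.
Column maxima: b1 → 6, b2 → 3; minimax = 3.
-5 ≠ 3, so there is no saddle point; optimal play is mixed.
a1 is strictly dominated by a3, so General R never plays it.
a4 is strictly dominated by a2, so General R never plays it.
On the remaining 2×2 (a2, a3 vs b1, b2):
Let General R play a2 with probability p. Expected payoff against b1: 6p + (-6)(1−p) = 12p − 6; against b2: (-5)p + 3(1−p) = −8p + 3.
Setting these equal: 12p − 6 = −8p + 3 ⇒ 20p = 9 ⇒ p = 9/20, and the value is (12)·(9/20) − 6 = -3/5.
For General C: with q = P(b1), equating a2's and a3's payoffs gives 11q − 5 = −9q + 3 ⇒ q = 2/5.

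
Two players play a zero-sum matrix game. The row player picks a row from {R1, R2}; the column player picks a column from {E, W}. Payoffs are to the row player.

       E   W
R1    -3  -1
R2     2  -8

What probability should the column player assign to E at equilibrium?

7/12

Row minima: R1 → -3, R2 → -8; maximin = -3.
Column maxima: E → 2, W → -1; minimax = -1.
-3 ≠ -1, so there is no saddle point; optimal play is mixed.
Let the row player play R1 with probability p. Expected payoff against E: (-3)p + 2(1−p) = −5p + 2; against W: (-1)p + (-8)(1−p) = 7p − 8.
Setting these equal: −5p + 2 = 7p − 8 ⇒ −12p = -10 ⇒ p = 5/6, and the value is (-5)·(5/6) + 2 = -13/6.
For the column player: with q = P(E), equating R1's and R2's payoffs gives −2q − 1 = 10q − 8 ⇒ q = 7/12.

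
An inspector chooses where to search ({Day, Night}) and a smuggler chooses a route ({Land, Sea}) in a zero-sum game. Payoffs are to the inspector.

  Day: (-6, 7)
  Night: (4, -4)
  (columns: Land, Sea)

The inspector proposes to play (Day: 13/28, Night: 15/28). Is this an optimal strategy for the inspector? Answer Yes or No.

Against Land this mix gives (13/28)·(-6) + (15/28)·4 = -9/14.
Against Sea this mix gives (13/28)·7 + (15/28)·(-4) = 31/28.
The smuggler will play Land, holding the inspector to -9/14. Shifting weight toward the row that does better against Land would raise this floor (the equalizing mix achieves 4/21 against both Land and Sea), so the proposed strategy is not optimal.

No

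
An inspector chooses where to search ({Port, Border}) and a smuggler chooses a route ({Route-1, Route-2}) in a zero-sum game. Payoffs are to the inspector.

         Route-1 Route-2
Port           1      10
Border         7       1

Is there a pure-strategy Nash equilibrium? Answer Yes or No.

Row minima: Port → 1, Border → 1; maximin = 1.
Column maxima: Route-1 → 7, Route-2 → 10; minimax = 7.
1 ≠ 7, so no pure-strategy equilibrium exists.

No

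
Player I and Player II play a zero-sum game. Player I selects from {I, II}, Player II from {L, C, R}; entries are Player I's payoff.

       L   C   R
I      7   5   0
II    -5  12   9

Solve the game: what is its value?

Row minima: I → 0, II → -5; maximin = 0.
Column maxima: L → 7, C → 12, R → 9; minimax = 7.
0 ≠ 7, so there is no saddle point; optimal play is mixed.
C is strictly dominated by R (it gives Player I strictly more in every row), so Player II never plays it.
On the remaining 2×2 (I, II vs L, R):
Let Player I play I with probability p. Expected payoff against L: 7p + (-5)(1−p) = 12p − 5; against R: 0p + 9(1−p) = −9p + 9.
Setting these equal: 12p − 5 = −9p + 9 ⇒ 21p = 14 ⇒ p = 2/3, and the value is (12)·(2/3) − 5 = 3.
For Player II: with q = P(L), equating I's and II's payoffs gives 7q = −14q + 9 ⇒ q = 3/7.

3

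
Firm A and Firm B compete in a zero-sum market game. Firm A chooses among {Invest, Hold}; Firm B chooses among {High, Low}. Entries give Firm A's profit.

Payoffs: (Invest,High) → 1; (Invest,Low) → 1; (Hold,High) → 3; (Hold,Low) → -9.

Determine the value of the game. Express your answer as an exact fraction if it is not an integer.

Row minima: Invest → 1, Hold → -9; maximin = 1.
Column maxima: High → 3, Low → 1; minimax = 1.
Since maximin = minimax = 1, there is a saddle point and the value is 1.

1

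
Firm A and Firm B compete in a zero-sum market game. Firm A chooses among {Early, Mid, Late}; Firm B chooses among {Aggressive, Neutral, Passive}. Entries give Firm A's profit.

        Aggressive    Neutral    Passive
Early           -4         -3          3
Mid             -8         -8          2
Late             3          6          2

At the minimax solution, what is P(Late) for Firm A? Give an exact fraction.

7/8

Row minima: Early → -4, Mid → -8, Late → 2; maximin = 2.
Column maxima: Aggressive → 3, Neutral → 6, Passive → 3; minimax = 3.
2 ≠ 3, so there is no saddle point; optimal play is mixed.
Mid is strictly dominated by Early, so Firm A never plays it.
With Mid eliminated, Neutral is strictly dominated by Aggressive (it gives Firm A strictly more in every remaining row), so Firm B never plays it.
On the remaining 2×2 (Early, Late vs Aggressive, Passive):
Let Firm A play Early with probability p. Expected payoff against Aggressive: (-4)p + 3(1−p) = −7p + 3; against Passive: 3p + 2(1−p) = p + 2.
Setting these equal: −7p + 3 = p + 2 ⇒ −8p = -1 ⇒ p = 1/8, and the value is (-7)·(1/8) + 3 = 17/8.
For Firm B: with q = P(Aggressive), equating Early's and Late's payoffs gives −7q + 3 = q + 2 ⇒ q = 1/8.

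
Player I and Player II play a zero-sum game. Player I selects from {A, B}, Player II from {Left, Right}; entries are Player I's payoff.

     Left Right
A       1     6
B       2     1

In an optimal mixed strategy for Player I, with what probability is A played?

Row minima: A → 1, B → 1; maximin = 1.
Column maxima: Left → 2, Right → 6; minimax = 2.
1 ≠ 2, so there is no saddle point; optimal play is mixed.
Let Player I play A with probability p. Expected payoff against Left: 1p + 2(1−p) = −p + 2; against Right: 6p + 1(1−p) = 5p + 1.
Setting these equal: −p + 2 = 5p + 1 ⇒ −6p = -1 ⇒ p = 1/6, and the value is (-1)·(1/6) + 2 = 11/6.
For Player II: with q = P(Left), equating A's and B's payoffs gives −5q + 6 = q + 1 ⇒ q = 5/6.

1/6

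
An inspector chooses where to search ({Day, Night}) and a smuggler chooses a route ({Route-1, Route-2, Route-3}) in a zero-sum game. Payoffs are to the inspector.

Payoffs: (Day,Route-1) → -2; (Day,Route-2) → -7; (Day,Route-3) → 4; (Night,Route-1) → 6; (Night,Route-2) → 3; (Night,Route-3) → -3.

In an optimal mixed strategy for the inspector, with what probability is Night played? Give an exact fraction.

Row minima: Day → -7, Night → -3; maximin = -3.
Column maxima: Route-1 → 6, Route-2 → 3, Route-3 → 4; minimax = 3.
-3 ≠ 3, so there is no saddle point; optimal play is mixed.
Route-1 is strictly dominated by Route-2 (it gives the inspector strictly more in every row), so the smuggler never plays it.
On the remaining 2×2 (Day, Night vs Route-2, Route-3):
Let the inspector play Day with probability p. Expected payoff against Route-2: (-7)p + 3(1−p) = −10p + 3; against Route-3: 4p + (-3)(1−p) = 7p − 3.
Setting these equal: −10p + 3 = 7p − 3 ⇒ −17p = -6 ⇒ p = 6/17, and the value is (-10)·(6/17) + 3 = -9/17.
For the smuggler: with q = P(Route-2), equating Day's and Night's payoffs gives −11q + 4 = 6q − 3 ⇒ q = 7/17.

11/17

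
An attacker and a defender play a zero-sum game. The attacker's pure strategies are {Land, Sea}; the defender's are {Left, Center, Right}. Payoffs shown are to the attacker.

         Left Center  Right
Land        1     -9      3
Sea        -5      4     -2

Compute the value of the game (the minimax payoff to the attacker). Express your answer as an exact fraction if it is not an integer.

Row minima: Land → -9, Sea → -5; maximin = -5.
Column maxima: Left → 1, Center → 4, Right → 3; minimax = 1.
-5 ≠ 1, so there is no saddle point; optimal play is mixed.
Right is strictly dominated by Left (it gives the attacker strictly more in every row), so the defender never plays it.
On the remaining 2×2 (Land, Sea vs Left, Center):
Let the attacker play Land with probability p. Expected payoff against Left: 1p + (-5)(1−p) = 6p − 5; against Center: (-9)p + 4(1−p) = −13p + 4.
Setting these equal: 6p − 5 = −13p + 4 ⇒ 19p = 9 ⇒ p = 9/19, and the value is (6)·(9/19) − 5 = -41/19.
For the defender: with q = P(Left), equating Land's and Sea's payoffs gives 10q − 9 = −9q + 4 ⇒ q = 13/19.

-41/19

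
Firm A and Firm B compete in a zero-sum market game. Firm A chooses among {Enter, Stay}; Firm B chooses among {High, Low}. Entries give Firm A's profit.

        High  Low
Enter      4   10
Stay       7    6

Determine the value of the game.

46/7

Row minima: Enter → 4, Stay → 6; maximin = 6.
Column maxima: High → 7, Low → 10; minimax = 7.
6 ≠ 7, so there is no saddle point; optimal play is mixed.
Let Firm A play Enter with probability p. Expected payoff against High: 4p + 7(1−p) = −3p + 7; against Low: 10p + 6(1−p) = 4p + 6.
Setting these equal: −3p + 7 = 4p + 6 ⇒ −7p = -1 ⇒ p = 1/7, and the value is (-3)·(1/7) + 7 = 46/7.
For Firm B: with q = P(High), equating Enter's and Stay's payoffs gives −6q + 10 = q + 6 ⇒ q = 4/7.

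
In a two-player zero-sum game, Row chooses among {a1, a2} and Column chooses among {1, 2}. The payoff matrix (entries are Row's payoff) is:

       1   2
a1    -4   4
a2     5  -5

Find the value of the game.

Row minima: a1 → -4, a2 → -5; maximin = -4.
Column maxima: 1 → 5, 2 → 4; minimax = 4.
-4 ≠ 4, so there is no saddle point; optimal play is mixed.
Let Row play a1 with probability p. Expected payoff against 1: (-4)p + 5(1−p) = −9p + 5; against 2: 4p + (-5)(1−p) = 9p − 5.
Setting these equal: −9p + 5 = 9p − 5 ⇒ −18p = -10 ⇒ p = 5/9, and the value is (-9)·(5/9) + 5 = 0.
For Column: with q = P(1), equating a1's and a2's payoffs gives −8q + 4 = 10q − 5 ⇒ q = 1/2.

0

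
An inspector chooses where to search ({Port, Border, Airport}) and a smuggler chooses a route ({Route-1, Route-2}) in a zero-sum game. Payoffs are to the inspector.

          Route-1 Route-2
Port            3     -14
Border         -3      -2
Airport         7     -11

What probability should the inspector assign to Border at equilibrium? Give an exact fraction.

18/19

Row minima: Port → -14, Border → -3, Airport → -11; maximin = -3.
Column maxima: Route-1 → 7, Route-2 → -2; minimax = -2.
-3 ≠ -2, so there is no saddle point; optimal play is mixed.
Port is strictly dominated by Airport, so the inspector never plays it.
On the remaining 2×2 (Border, Airport vs Route-1, Route-2):
Let the inspector play Border with probability p. Expected payoff against Route-1: (-3)p + 7(1−p) = −10p + 7; against Route-2: (-2)p + (-11)(1−p) = 9p − 11.
Setting these equal: −10p + 7 = 9p − 11 ⇒ −19p = -18 ⇒ p = 18/19, and the value is (-10)·(18/19) + 7 = -47/19.
For the smuggler: with q = P(Route-1), equating Border's and Airport's payoffs gives −q − 2 = 18q − 11 ⇒ q = 9/19.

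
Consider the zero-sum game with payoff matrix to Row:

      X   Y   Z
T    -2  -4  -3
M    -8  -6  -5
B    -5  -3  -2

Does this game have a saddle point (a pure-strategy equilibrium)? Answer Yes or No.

Row minima: T → -4, M → -8, B → -5; maximin = -4.
Column maxima: X → -2, Y → -3, Z → -2; minimax = -3.
-4 ≠ -3, so no pure-strategy equilibrium exists.

No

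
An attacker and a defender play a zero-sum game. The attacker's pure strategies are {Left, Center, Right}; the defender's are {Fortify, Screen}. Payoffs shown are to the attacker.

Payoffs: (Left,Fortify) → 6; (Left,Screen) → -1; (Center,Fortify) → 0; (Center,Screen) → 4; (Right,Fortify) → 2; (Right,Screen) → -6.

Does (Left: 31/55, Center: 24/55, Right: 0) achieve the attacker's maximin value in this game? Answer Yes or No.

No

Against Fortify this mix gives (31/55)·6 + (24/55)·0 = 186/55.
Against Screen this mix gives (31/55)·(-1) + (24/55)·4 = 13/11.
The defender will play Screen, holding the attacker to 13/11. Shifting weight toward the row that does better against Screen would raise this floor (the equalizing mix achieves 24/11 against both Screen and Fortify), so the proposed strategy is not optimal.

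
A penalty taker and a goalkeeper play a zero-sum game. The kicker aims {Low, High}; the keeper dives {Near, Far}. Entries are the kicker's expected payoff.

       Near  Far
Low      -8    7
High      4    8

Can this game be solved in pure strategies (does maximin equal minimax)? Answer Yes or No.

Row minima: Low → -8, High → 4; maximin = 4.
Column maxima: Near → 4, Far → 8; minimax = 4.
maximin = minimax = 4, so a saddle point exists.

Yes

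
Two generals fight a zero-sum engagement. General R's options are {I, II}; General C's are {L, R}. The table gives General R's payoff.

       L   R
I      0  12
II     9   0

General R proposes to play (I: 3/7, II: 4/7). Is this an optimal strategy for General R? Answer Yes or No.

Against L this mix gives (3/7)·0 + (4/7)·9 = 36/7.
Against R this mix gives (3/7)·12 + (4/7)·0 = 36/7.
All of General C's active replies (L, R) yield 36/7, and no column does worse for General R. The mix makes General C indifferent and guarantees 36/7, so it is optimal.

Yes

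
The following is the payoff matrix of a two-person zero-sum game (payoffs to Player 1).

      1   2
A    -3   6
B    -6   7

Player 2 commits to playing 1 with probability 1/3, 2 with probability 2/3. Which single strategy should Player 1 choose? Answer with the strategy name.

A

Expected payoff of A: (1/3)·(-3) + (2/3)·6 = 3.
Expected payoff of B: (1/3)·(-6) + (2/3)·7 = 8/3.
The largest is 3, so Player 1's best response is A.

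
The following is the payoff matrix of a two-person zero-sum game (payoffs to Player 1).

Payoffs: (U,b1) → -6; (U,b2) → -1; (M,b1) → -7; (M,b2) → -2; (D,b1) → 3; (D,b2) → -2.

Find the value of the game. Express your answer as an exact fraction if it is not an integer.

-3/2

Row minima: U → -6, M → -7, D → -2; maximin = -2.
Column maxima: b1 → 3, b2 → -1; minimax = -1.
-2 ≠ -1, so there is no saddle point; optimal play is mixed.
M is strictly dominated by U, so Player 1 never plays it.
On the remaining 2×2 (U, D vs b1, b2):
Let Player 1 play U with probability p. Expected payoff against b1: (-6)p + 3(1−p) = −9p + 3; against b2: (-1)p + (-2)(1−p) = p − 2.
Setting these equal: −9p + 3 = p − 2 ⇒ −10p = -5 ⇒ p = 1/2, and the value is (-9)·(1/2) + 3 = -3/2.
For Player 2: with q = P(b1), equating U's and D's payoffs gives −5q − 1 = 5q − 2 ⇒ q = 1/10.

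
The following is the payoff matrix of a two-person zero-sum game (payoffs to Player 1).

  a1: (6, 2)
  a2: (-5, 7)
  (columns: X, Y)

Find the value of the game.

Row minima: a1 → 2, a2 → -5; maximin = 2.
Column maxima: X → 6, Y → 7; minimax = 6.
2 ≠ 6, so there is no saddle point; optimal play is mixed.
Let Player 1 play a1 with probability p. Expected payoff against X: 6p + (-5)(1−p) = 11p − 5; against Y: 2p + 7(1−p) = −5p + 7.
Setting these equal: 11p − 5 = −5p + 7 ⇒ 16p = 12 ⇒ p = 3/4, and the value is (11)·(3/4) − 5 = 13/4.
For Player 2: with q = P(X), equating a1's and a2's payoffs gives 4q + 2 = −12q + 7 ⇒ q = 5/16.

13/4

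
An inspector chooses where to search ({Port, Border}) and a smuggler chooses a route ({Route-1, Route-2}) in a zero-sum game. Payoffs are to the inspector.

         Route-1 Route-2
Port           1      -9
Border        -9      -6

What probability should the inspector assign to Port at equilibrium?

Row minima: Port → -9, Border → -9; maximin = -9.
Column maxima: Route-1 → 1, Route-2 → -6; minimax = -6.
-9 ≠ -6, so there is no saddle point; optimal play is mixed.
Let the inspector play Port with probability p. Expected payoff against Route-1: 1p + (-9)(1−p) = 10p − 9; against Route-2: (-9)p + (-6)(1−p) = −3p − 6.
Setting these equal: 10p − 9 = −3p − 6 ⇒ 13p = 3 ⇒ p = 3/13, and the value is (10)·(3/13) − 9 = -87/13.
For the smuggler: with q = P(Route-1), equating Port's and Border's payoffs gives 10q − 9 = −3q − 6 ⇒ q = 3/13.

3/13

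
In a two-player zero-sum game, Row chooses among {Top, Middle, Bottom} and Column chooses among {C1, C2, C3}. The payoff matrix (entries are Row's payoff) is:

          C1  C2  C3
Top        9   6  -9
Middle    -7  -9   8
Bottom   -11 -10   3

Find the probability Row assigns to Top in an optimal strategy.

Row minima: Top → -9, Middle → -9, Bottom → -11; maximin = -9.
Column maxima: C1 → 9, C2 → 6, C3 → 8; minimax = 6.
-9 ≠ 6, so there is no saddle point; optimal play is mixed.
Bottom is strictly dominated by Middle, so Row never plays it.
With Bottom eliminated, C1 is strictly dominated by C2 (it gives Row strictly more in every remaining row), so Column never plays it.
On the remaining 2×2 (Top, Middle vs C2, C3):
Let Row play Top with probability p. Expected payoff against C2: 6p + (-9)(1−p) = 15p − 9; against C3: (-9)p + 8(1−p) = −17p + 8.
Setting these equal: 15p − 9 = −17p + 8 ⇒ 32p = 17 ⇒ p = 17/32, and the value is (15)·(17/32) − 9 = -33/32.
For Column: with q = P(C2), equating Top's and Middle's payoffs gives 15q − 9 = −17q + 8 ⇒ q = 17/32.

17/32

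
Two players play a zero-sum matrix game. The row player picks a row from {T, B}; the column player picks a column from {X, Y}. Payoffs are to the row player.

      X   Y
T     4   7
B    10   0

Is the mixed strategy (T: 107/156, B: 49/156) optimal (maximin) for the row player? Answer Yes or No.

Against X this mix gives (107/156)·4 + (49/156)·10 = 153/26.
Against Y this mix gives (107/156)·7 + (49/156)·0 = 749/156.
The column player will play Y, holding the row player to 749/156. Shifting weight toward the row that does better against Y would raise this floor (the equalizing mix achieves 70/13 against both Y and X), so the proposed strategy is not optimal.

No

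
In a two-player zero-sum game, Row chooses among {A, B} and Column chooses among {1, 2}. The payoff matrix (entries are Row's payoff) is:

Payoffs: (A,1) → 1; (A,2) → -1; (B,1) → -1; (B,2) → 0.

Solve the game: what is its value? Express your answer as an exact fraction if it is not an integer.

Row minima: A → -1, B → -1; maximin = -1.
Column maxima: 1 → 1, 2 → 0; minimax = 0.
-1 ≠ 0, so there is no saddle point; optimal play is mixed.
Let Row play A with probability p. Expected payoff against 1: 1p + (-1)(1−p) = 2p − 1; against 2: (-1)p + 0(1−p) = −p.
Setting these equal: 2p − 1 = −p ⇒ 3p = 1 ⇒ p = 1/3, and the value is (2)·(1/3) − 1 = -1/3.
For Column: with q = P(1), equating A's and B's payoffs gives 2q − 1 = −q ⇒ q = 1/3.

-1/3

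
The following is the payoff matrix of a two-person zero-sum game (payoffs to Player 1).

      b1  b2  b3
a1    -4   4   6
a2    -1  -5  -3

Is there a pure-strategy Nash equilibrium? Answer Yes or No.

Row minima: a1 → -4, a2 → -5; maximin = -4.
Column maxima: b1 → -1, b2 → 4, b3 → 6; minimax = -1.
-4 ≠ -1, so no pure-strategy equilibrium exists.

No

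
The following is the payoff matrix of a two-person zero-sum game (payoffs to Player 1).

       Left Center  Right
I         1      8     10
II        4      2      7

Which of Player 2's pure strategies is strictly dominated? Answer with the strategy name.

Right

Left holds Player 1's payoff strictly below Right in every row: 1 < 10, 4 < 7.
So Right is strictly dominated for Player 2.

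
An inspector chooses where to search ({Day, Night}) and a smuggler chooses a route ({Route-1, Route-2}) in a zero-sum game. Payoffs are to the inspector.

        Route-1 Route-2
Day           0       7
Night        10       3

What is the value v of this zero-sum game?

Row minima: Day → 0, Night → 3; maximin = 3.
Column maxima: Route-1 → 10, Route-2 → 7; minimax = 7.
3 ≠ 7, so there is no saddle point; optimal play is mixed.
Let the inspector play Day with probability p. Expected payoff against Route-1: 0p + 10(1−p) = −10p + 10; against Route-2: 7p + 3(1−p) = 4p + 3.
Setting these equal: −10p + 10 = 4p + 3 ⇒ −14p = -7 ⇒ p = 1/2, and the value is (-10)·(1/2) + 10 = 5.
For the smuggler: with q = P(Route-1), equating Day's and Night's payoffs gives −7q + 7 = 7q + 3 ⇒ q = 2/7.

5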